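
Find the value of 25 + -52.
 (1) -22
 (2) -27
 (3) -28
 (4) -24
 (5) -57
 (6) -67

25 + -52 = -27
2) -27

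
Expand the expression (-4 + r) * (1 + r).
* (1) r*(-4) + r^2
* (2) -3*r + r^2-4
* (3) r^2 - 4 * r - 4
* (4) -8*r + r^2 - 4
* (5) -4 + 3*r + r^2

Expanding (-4 + r) * (1 + r):
= -3*r + r^2-4
2) -3*r + r^2-4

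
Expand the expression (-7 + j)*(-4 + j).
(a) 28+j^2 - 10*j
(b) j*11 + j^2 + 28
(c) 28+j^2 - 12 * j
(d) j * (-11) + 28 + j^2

Expanding (-7 + j)*(-4 + j):
= j * (-11) + 28 + j^2
d) j * (-11) + 28 + j^2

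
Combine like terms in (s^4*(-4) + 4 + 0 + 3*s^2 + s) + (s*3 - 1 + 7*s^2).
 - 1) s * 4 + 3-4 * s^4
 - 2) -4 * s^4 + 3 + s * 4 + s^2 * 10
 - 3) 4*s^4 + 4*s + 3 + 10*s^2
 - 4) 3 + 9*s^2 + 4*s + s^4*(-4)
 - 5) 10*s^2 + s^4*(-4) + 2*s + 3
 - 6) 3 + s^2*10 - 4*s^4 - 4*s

Adding the polynomials and combining like terms:
(s^4*(-4) + 4 + 0 + 3*s^2 + s) + (s*3 - 1 + 7*s^2)
= -4 * s^4 + 3 + s * 4 + s^2 * 10
2) -4 * s^4 + 3 + s * 4 + s^2 * 10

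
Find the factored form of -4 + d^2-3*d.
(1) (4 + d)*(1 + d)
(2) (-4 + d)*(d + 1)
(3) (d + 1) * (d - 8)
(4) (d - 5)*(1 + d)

We need to factor -4 + d^2-3*d.
The factored form is (-4 + d)*(d + 1).
2) (-4 + d)*(d + 1)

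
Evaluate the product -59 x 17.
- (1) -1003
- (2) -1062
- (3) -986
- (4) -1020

-59 * 17 = -1003
1) -1003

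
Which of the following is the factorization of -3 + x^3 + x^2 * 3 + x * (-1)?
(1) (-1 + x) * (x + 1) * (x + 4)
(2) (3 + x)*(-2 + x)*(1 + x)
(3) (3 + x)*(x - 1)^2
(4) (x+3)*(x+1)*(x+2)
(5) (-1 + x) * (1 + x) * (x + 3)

We need to factor -3 + x^3 + x^2 * 3 + x * (-1).
The factored form is (-1 + x) * (1 + x) * (x + 3).
5) (-1 + x) * (1 + x) * (x + 3)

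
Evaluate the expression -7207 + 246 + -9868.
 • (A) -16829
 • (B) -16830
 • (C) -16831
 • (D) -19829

First: -7207 + 246 = -6961
Then: -6961 + -9868 = -16829
A) -16829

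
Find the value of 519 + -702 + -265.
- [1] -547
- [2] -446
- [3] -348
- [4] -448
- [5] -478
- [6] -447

First: 519 + -702 = -183
Then: -183 + -265 = -448
4) -448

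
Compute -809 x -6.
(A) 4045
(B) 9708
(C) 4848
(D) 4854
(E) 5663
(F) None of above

-809 * -6 = 4854
D) 4854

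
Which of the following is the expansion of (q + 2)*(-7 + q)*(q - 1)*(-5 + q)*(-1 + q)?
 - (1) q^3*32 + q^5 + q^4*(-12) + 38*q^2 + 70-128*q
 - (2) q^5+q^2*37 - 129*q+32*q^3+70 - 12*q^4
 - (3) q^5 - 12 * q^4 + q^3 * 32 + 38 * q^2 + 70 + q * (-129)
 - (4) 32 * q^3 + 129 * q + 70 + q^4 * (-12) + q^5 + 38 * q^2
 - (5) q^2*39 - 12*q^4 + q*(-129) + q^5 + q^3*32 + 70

Expanding (q + 2)*(-7 + q)*(q - 1)*(-5 + q)*(-1 + q):
= q^5 - 12 * q^4 + q^3 * 32 + 38 * q^2 + 70 + q * (-129)
3) q^5 - 12 * q^4 + q^3 * 32 + 38 * q^2 + 70 + q * (-129)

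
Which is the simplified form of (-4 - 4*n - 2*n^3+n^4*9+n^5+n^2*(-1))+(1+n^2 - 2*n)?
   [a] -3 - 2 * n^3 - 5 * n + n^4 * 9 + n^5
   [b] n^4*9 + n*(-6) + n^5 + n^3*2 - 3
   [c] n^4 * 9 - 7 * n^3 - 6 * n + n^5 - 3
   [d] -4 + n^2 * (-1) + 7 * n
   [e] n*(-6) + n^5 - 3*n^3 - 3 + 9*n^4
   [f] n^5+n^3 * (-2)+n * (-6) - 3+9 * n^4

Adding the polynomials and combining like terms:
(-4 - 4*n - 2*n^3 + n^4*9 + n^5 + n^2*(-1)) + (1 + n^2 - 2*n)
= n^5+n^3 * (-2)+n * (-6) - 3+9 * n^4
f) n^5+n^3 * (-2)+n * (-6) - 3+9 * n^4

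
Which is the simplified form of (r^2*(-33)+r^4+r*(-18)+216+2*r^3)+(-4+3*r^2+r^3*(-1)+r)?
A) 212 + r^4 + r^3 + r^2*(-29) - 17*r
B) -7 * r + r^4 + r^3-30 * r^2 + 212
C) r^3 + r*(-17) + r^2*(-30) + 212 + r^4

Adding the polynomials and combining like terms:
(r^2*(-33) + r^4 + r*(-18) + 216 + 2*r^3) + (-4 + 3*r^2 + r^3*(-1) + r)
= r^3 + r*(-17) + r^2*(-30) + 212 + r^4
C) r^3 + r*(-17) + r^2*(-30) + 212 + r^4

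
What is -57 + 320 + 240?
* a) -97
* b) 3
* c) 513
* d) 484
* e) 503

First: -57 + 320 = 263
Then: 263 + 240 = 503
e) 503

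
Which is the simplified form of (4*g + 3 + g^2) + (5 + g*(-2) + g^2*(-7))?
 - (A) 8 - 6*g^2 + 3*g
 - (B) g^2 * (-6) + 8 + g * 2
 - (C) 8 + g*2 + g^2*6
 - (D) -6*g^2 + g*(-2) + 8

Adding the polynomials and combining like terms:
(4*g + 3 + g^2) + (5 + g*(-2) + g^2*(-7))
= g^2 * (-6) + 8 + g * 2
B) g^2 * (-6) + 8 + g * 2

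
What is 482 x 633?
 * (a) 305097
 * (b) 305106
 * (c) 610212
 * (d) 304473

482 * 633 = 305106
b) 305106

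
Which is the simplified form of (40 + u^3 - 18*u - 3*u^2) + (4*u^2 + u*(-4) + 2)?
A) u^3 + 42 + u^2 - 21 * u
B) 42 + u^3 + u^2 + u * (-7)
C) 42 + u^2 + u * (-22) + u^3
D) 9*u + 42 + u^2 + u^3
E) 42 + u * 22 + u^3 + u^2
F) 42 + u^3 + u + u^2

Adding the polynomials and combining like terms:
(40 + u^3 - 18*u - 3*u^2) + (4*u^2 + u*(-4) + 2)
= 42 + u^2 + u * (-22) + u^3
C) 42 + u^2 + u * (-22) + u^3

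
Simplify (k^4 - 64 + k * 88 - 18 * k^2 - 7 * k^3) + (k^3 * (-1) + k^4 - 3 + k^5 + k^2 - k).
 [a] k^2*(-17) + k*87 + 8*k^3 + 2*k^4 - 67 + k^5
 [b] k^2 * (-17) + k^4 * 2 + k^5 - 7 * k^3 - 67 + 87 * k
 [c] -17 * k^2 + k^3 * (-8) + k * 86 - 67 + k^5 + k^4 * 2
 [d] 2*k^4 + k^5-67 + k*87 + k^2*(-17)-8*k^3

Adding the polynomials and combining like terms:
(k^4 - 64 + k*88 - 18*k^2 - 7*k^3) + (k^3*(-1) + k^4 - 3 + k^5 + k^2 - k)
= 2*k^4 + k^5-67 + k*87 + k^2*(-17)-8*k^3
d) 2*k^4 + k^5-67 + k*87 + k^2*(-17)-8*k^3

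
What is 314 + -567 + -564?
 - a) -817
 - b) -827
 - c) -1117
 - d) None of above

First: 314 + -567 = -253
Then: -253 + -564 = -817
a) -817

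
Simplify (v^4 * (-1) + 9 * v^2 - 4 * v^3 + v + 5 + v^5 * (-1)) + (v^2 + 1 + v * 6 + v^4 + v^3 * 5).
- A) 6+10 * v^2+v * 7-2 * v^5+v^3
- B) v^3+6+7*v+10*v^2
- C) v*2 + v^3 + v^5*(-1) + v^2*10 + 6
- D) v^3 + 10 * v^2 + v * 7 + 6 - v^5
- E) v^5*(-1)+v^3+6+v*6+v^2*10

Adding the polynomials and combining like terms:
(v^4*(-1) + 9*v^2 - 4*v^3 + v + 5 + v^5*(-1)) + (v^2 + 1 + v*6 + v^4 + v^3*5)
= v^3 + 10 * v^2 + v * 7 + 6 - v^5
D) v^3 + 10 * v^2 + v * 7 + 6 - v^5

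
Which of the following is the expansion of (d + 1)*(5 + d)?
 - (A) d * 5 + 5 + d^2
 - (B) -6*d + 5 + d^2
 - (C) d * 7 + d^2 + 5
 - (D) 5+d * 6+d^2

Expanding (d + 1)*(5 + d):
= 5+d * 6+d^2
D) 5+d * 6+d^2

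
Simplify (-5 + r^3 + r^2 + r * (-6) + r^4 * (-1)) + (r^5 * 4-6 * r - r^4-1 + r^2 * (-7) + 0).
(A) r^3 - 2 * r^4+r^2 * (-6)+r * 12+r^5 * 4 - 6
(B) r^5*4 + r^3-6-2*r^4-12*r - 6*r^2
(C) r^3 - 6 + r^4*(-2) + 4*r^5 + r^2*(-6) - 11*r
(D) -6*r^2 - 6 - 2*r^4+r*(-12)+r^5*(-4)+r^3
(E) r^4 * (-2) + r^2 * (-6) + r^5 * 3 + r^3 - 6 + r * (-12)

Adding the polynomials and combining like terms:
(-5 + r^3 + r^2 + r*(-6) + r^4*(-1)) + (r^5*4 - 6*r - r^4 - 1 + r^2*(-7) + 0)
= r^5*4 + r^3-6-2*r^4-12*r - 6*r^2
B) r^5*4 + r^3-6-2*r^4-12*r - 6*r^2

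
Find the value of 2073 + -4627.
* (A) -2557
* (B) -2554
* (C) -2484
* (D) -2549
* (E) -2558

2073 + -4627 = -2554
B) -2554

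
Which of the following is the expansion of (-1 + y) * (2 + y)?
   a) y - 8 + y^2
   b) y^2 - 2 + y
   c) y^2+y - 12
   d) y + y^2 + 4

Expanding (-1 + y) * (2 + y):
= y^2 - 2 + y
b) y^2 - 2 + y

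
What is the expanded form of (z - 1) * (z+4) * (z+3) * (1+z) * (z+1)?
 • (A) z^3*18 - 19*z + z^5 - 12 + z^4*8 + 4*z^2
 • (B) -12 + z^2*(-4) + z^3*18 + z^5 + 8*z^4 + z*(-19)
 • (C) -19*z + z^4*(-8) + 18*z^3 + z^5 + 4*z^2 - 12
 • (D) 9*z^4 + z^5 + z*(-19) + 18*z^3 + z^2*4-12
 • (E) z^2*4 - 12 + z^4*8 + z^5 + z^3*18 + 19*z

Expanding (z - 1) * (z+4) * (z+3) * (1+z) * (z+1):
= z^3*18 - 19*z + z^5 - 12 + z^4*8 + 4*z^2
A) z^3*18 - 19*z + z^5 - 12 + z^4*8 + 4*z^2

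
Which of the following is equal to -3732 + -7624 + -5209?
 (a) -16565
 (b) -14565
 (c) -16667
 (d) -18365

First: -3732 + -7624 = -11356
Then: -11356 + -5209 = -16565
a) -16565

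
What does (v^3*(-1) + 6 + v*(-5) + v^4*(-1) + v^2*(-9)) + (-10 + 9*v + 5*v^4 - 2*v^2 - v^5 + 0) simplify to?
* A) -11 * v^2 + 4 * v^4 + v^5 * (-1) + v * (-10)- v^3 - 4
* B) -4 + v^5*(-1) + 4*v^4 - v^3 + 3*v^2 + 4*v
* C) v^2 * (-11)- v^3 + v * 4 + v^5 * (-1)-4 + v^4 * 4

Adding the polynomials and combining like terms:
(v^3*(-1) + 6 + v*(-5) + v^4*(-1) + v^2*(-9)) + (-10 + 9*v + 5*v^4 - 2*v^2 - v^5 + 0)
= v^2 * (-11)- v^3 + v * 4 + v^5 * (-1)-4 + v^4 * 4
C) v^2 * (-11)- v^3 + v * 4 + v^5 * (-1)-4 + v^4 * 4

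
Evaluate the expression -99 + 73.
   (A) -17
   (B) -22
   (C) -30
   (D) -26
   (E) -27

-99 + 73 = -26
D) -26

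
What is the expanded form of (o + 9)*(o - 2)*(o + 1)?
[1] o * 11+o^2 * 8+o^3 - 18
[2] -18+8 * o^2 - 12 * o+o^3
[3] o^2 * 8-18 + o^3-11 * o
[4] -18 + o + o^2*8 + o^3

Expanding (o + 9)*(o - 2)*(o + 1):
= o^2 * 8-18 + o^3-11 * o
3) o^2 * 8-18 + o^3-11 * o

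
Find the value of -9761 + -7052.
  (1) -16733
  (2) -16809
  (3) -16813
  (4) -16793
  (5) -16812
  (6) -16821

-9761 + -7052 = -16813
3) -16813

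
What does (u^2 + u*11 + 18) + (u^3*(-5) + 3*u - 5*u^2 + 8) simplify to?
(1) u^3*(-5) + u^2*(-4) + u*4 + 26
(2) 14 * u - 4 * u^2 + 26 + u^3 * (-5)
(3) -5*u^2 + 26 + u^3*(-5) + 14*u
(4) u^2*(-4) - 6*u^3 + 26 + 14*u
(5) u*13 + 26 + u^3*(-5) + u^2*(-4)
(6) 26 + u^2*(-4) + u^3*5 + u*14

Adding the polynomials and combining like terms:
(u^2 + u*11 + 18) + (u^3*(-5) + 3*u - 5*u^2 + 8)
= 14 * u - 4 * u^2 + 26 + u^3 * (-5)
2) 14 * u - 4 * u^2 + 26 + u^3 * (-5)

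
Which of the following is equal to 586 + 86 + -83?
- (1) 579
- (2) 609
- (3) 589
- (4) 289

First: 586 + 86 = 672
Then: 672 + -83 = 589
3) 589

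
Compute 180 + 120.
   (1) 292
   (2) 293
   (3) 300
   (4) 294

180 + 120 = 300
3) 300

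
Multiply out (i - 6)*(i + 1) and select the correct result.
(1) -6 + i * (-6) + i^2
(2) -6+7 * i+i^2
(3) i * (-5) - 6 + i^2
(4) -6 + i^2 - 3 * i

Expanding (i - 6)*(i + 1):
= i * (-5) - 6 + i^2
3) i * (-5) - 6 + i^2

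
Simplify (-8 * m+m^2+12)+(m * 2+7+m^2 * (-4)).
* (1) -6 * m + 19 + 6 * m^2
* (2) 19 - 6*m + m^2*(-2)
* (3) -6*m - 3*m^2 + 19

Adding the polynomials and combining like terms:
(-8*m + m^2 + 12) + (m*2 + 7 + m^2*(-4))
= -6*m - 3*m^2 + 19
3) -6*m - 3*m^2 + 19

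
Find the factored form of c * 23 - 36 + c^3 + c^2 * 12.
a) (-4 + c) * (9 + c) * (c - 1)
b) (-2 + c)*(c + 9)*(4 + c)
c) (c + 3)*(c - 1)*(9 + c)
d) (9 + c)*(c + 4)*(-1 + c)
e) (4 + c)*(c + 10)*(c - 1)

We need to factor c * 23 - 36 + c^3 + c^2 * 12.
The factored form is (9 + c)*(c + 4)*(-1 + c).
d) (9 + c)*(c + 4)*(-1 + c)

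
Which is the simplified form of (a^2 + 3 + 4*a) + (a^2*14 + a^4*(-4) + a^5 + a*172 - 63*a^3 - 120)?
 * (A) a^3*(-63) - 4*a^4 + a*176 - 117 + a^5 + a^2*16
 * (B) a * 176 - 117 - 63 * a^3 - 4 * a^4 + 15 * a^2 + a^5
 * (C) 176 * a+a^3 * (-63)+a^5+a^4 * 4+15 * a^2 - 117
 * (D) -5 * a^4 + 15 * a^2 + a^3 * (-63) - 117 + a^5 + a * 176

Adding the polynomials and combining like terms:
(a^2 + 3 + 4*a) + (a^2*14 + a^4*(-4) + a^5 + a*172 - 63*a^3 - 120)
= a * 176 - 117 - 63 * a^3 - 4 * a^4 + 15 * a^2 + a^5
B) a * 176 - 117 - 63 * a^3 - 4 * a^4 + 15 * a^2 + a^5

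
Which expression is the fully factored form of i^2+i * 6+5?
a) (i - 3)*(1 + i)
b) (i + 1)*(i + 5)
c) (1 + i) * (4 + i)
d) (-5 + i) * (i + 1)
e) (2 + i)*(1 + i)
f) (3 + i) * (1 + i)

We need to factor i^2+i * 6+5.
The factored form is (i + 1)*(i + 5).
b) (i + 1)*(i + 5)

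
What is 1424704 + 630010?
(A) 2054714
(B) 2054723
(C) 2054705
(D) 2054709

1424704 + 630010 = 2054714
A) 2054714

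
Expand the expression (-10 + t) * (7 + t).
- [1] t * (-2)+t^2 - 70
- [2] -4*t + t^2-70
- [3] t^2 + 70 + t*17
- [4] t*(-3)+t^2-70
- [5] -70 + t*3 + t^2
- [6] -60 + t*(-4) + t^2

Expanding (-10 + t) * (7 + t):
= t*(-3)+t^2-70
4) t*(-3)+t^2-70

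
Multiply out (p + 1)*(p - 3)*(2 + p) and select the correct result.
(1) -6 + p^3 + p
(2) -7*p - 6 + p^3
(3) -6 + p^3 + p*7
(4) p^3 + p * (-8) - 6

Expanding (p + 1)*(p - 3)*(2 + p):
= -7*p - 6 + p^3
2) -7*p - 6 + p^3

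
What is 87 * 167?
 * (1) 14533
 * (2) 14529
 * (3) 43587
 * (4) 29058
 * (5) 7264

87 * 167 = 14529
2) 14529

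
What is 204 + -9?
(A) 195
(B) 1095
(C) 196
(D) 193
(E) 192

204 + -9 = 195
A) 195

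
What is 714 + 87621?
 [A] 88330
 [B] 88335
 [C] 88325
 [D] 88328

714 + 87621 = 88335
B) 88335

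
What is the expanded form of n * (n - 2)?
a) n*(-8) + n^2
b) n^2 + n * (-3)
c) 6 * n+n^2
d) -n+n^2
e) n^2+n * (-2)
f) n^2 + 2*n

Expanding n * (n - 2):
= n^2+n * (-2)
e) n^2+n * (-2)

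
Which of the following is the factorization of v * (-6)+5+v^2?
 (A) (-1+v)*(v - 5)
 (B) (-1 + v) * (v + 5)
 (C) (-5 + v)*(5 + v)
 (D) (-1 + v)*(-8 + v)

We need to factor v * (-6)+5+v^2.
The factored form is (-1+v)*(v - 5).
A) (-1+v)*(v - 5)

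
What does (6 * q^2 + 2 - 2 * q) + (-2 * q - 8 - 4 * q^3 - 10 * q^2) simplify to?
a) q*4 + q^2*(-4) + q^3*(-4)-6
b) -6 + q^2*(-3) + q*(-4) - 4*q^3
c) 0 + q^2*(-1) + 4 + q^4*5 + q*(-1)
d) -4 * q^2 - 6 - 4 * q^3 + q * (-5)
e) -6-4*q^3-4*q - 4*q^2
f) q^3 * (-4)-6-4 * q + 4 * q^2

Adding the polynomials and combining like terms:
(6*q^2 + 2 - 2*q) + (-2*q - 8 - 4*q^3 - 10*q^2)
= -6-4*q^3-4*q - 4*q^2
e) -6-4*q^3-4*q - 4*q^2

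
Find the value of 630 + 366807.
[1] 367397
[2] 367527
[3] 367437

630 + 366807 = 367437
3) 367437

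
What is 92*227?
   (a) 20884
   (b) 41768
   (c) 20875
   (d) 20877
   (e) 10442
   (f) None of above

92 * 227 = 20884
a) 20884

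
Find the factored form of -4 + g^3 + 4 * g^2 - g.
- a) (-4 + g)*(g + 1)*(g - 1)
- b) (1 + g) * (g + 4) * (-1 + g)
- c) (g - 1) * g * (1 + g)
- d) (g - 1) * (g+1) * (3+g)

We need to factor -4 + g^3 + 4 * g^2 - g.
The factored form is (1 + g) * (g + 4) * (-1 + g).
b) (1 + g) * (g + 4) * (-1 + g)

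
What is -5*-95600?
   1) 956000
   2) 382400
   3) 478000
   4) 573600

-5 * -95600 = 478000
3) 478000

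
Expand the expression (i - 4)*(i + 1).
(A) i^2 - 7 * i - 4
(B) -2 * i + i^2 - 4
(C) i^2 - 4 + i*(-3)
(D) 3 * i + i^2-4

Expanding (i - 4)*(i + 1):
= i^2 - 4 + i*(-3)
C) i^2 - 4 + i*(-3)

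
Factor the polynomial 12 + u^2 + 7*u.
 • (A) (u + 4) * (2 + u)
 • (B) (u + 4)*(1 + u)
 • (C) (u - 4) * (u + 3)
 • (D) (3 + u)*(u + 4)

We need to factor 12 + u^2 + 7*u.
The factored form is (3 + u)*(u + 4).
D) (3 + u)*(u + 4)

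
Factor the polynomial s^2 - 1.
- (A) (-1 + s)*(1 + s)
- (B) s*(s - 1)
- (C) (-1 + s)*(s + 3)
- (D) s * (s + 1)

We need to factor s^2 - 1.
The factored form is (-1 + s)*(1 + s).
A) (-1 + s)*(1 + s)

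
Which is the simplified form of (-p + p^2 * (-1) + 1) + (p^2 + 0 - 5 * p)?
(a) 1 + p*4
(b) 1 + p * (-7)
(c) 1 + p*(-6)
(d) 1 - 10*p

Adding the polynomials and combining like terms:
(-p + p^2*(-1) + 1) + (p^2 + 0 - 5*p)
= 1 + p*(-6)
c) 1 + p*(-6)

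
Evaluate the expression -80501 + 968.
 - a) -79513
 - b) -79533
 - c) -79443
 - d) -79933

-80501 + 968 = -79533
b) -79533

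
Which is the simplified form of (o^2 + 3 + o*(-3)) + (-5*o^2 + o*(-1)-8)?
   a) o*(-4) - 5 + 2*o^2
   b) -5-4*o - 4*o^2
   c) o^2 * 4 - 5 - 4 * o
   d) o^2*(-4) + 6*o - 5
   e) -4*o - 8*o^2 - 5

Adding the polynomials and combining like terms:
(o^2 + 3 + o*(-3)) + (-5*o^2 + o*(-1) - 8)
= -5-4*o - 4*o^2
b) -5-4*o - 4*o^2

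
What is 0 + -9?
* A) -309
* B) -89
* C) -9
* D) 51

0 + -9 = -9
C) -9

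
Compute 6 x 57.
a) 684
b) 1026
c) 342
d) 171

6 * 57 = 342
c) 342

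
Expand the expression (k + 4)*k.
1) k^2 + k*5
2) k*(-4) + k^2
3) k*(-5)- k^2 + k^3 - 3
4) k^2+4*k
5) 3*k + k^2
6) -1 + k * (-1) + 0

Expanding (k + 4)*k:
= k^2+4*k
4) k^2+4*k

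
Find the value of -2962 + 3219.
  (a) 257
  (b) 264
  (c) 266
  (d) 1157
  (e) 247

-2962 + 3219 = 257
a) 257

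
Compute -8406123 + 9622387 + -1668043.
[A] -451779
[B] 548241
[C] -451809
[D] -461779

First: -8406123 + 9622387 = 1216264
Then: 1216264 + -1668043 = -451779
A) -451779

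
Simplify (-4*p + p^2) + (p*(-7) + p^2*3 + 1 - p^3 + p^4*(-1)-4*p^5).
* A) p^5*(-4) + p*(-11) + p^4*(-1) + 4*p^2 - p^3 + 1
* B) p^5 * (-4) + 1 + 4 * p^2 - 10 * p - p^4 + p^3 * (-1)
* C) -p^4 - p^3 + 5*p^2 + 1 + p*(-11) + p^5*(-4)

Adding the polynomials and combining like terms:
(-4*p + p^2) + (p*(-7) + p^2*3 + 1 - p^3 + p^4*(-1) - 4*p^5)
= p^5*(-4) + p*(-11) + p^4*(-1) + 4*p^2 - p^3 + 1
A) p^5*(-4) + p*(-11) + p^4*(-1) + 4*p^2 - p^3 + 1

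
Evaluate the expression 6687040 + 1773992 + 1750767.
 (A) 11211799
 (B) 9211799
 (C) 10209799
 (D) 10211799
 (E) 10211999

First: 6687040 + 1773992 = 8461032
Then: 8461032 + 1750767 = 10211799
D) 10211799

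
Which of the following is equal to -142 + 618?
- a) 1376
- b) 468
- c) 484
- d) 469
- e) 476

-142 + 618 = 476
e) 476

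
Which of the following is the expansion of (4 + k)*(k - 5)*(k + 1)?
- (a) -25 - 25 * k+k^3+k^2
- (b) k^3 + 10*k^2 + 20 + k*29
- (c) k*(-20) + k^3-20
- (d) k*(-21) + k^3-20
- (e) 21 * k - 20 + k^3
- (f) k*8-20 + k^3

Expanding (4 + k)*(k - 5)*(k + 1):
= k*(-21) + k^3-20
d) k*(-21) + k^3-20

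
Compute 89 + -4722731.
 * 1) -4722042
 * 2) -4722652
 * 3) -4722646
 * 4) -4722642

89 + -4722731 = -4722642
4) -4722642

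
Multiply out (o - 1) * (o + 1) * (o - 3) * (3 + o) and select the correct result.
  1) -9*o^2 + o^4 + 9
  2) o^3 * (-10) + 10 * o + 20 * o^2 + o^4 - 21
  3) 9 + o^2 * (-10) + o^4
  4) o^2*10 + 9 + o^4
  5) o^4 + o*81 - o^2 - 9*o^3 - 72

Expanding (o - 1) * (o + 1) * (o - 3) * (3 + o):
= 9 + o^2 * (-10) + o^4
3) 9 + o^2 * (-10) + o^4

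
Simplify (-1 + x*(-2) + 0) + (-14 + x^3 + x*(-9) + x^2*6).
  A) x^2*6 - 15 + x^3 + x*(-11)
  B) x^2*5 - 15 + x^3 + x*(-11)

Adding the polynomials and combining like terms:
(-1 + x*(-2) + 0) + (-14 + x^3 + x*(-9) + x^2*6)
= x^2*6 - 15 + x^3 + x*(-11)
A) x^2*6 - 15 + x^3 + x*(-11)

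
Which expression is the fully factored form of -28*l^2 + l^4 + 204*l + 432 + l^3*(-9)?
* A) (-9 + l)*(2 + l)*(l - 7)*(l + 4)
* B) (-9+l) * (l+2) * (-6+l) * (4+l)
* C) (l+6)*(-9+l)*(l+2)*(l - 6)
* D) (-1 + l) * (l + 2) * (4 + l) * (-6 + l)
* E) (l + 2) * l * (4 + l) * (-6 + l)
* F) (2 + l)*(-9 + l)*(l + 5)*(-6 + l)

We need to factor -28*l^2 + l^4 + 204*l + 432 + l^3*(-9).
The factored form is (-9+l) * (l+2) * (-6+l) * (4+l).
B) (-9+l) * (l+2) * (-6+l) * (4+l)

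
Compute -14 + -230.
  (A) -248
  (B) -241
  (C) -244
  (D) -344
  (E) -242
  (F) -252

-14 + -230 = -244
C) -244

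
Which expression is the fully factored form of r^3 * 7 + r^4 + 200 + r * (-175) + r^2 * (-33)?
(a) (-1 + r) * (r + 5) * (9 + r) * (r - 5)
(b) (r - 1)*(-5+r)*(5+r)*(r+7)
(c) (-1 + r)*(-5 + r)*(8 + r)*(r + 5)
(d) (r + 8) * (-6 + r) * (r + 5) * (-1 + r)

We need to factor r^3 * 7 + r^4 + 200 + r * (-175) + r^2 * (-33).
The factored form is (-1 + r)*(-5 + r)*(8 + r)*(r + 5).
c) (-1 + r)*(-5 + r)*(8 + r)*(r + 5)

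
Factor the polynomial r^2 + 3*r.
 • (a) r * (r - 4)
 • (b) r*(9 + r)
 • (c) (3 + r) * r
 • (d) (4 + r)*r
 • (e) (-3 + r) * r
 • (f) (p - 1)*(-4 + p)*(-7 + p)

We need to factor r^2 + 3*r.
The factored form is (3 + r) * r.
c) (3 + r) * r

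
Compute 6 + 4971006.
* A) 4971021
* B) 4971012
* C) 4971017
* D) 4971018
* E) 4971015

6 + 4971006 = 4971012
B) 4971012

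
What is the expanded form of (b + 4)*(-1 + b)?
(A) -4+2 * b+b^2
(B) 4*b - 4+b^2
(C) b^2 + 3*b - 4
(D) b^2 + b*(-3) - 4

Expanding (b + 4)*(-1 + b):
= b^2 + 3*b - 4
C) b^2 + 3*b - 4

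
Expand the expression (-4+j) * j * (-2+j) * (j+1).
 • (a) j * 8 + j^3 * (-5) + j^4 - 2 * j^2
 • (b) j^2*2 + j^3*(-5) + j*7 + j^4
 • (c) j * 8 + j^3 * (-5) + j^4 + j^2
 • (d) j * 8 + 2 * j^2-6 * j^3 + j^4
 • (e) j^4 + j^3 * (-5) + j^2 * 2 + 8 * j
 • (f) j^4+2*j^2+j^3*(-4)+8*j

Expanding (-4+j) * j * (-2+j) * (j+1):
= j^4 + j^3 * (-5) + j^2 * 2 + 8 * j
e) j^4 + j^3 * (-5) + j^2 * 2 + 8 * j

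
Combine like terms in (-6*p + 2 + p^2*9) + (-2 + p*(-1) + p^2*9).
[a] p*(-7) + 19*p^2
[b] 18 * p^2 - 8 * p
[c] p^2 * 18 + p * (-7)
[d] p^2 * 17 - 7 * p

Adding the polynomials and combining like terms:
(-6*p + 2 + p^2*9) + (-2 + p*(-1) + p^2*9)
= p^2 * 18 + p * (-7)
c) p^2 * 18 + p * (-7)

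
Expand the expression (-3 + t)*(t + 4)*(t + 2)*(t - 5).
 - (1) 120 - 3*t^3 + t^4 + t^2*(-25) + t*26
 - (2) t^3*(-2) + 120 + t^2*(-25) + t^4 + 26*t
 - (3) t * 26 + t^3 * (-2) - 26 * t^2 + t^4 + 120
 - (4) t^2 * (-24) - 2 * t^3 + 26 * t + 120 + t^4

Expanding (-3 + t)*(t + 4)*(t + 2)*(t - 5):
= t^3*(-2) + 120 + t^2*(-25) + t^4 + 26*t
2) t^3*(-2) + 120 + t^2*(-25) + t^4 + 26*t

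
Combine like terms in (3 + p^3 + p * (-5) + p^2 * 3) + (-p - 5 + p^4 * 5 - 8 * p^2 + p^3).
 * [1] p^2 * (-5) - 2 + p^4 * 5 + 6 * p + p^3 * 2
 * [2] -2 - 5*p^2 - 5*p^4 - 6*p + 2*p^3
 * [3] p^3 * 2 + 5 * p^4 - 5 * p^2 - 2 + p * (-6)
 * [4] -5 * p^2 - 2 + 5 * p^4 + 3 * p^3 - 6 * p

Adding the polynomials and combining like terms:
(3 + p^3 + p*(-5) + p^2*3) + (-p - 5 + p^4*5 - 8*p^2 + p^3)
= p^3 * 2 + 5 * p^4 - 5 * p^2 - 2 + p * (-6)
3) p^3 * 2 + 5 * p^4 - 5 * p^2 - 2 + p * (-6)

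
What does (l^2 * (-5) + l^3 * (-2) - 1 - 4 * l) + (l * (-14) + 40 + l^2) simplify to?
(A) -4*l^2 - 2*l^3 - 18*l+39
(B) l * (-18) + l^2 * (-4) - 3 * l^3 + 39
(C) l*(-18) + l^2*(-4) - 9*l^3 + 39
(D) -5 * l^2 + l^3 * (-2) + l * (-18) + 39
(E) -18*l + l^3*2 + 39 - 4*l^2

Adding the polynomials and combining like terms:
(l^2*(-5) + l^3*(-2) - 1 - 4*l) + (l*(-14) + 40 + l^2)
= -4*l^2 - 2*l^3 - 18*l+39
A) -4*l^2 - 2*l^3 - 18*l+39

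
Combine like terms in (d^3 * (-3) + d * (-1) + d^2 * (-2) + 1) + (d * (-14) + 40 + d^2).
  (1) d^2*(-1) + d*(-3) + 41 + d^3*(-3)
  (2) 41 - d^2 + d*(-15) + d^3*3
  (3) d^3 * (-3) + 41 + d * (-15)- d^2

Adding the polynomials and combining like terms:
(d^3*(-3) + d*(-1) + d^2*(-2) + 1) + (d*(-14) + 40 + d^2)
= d^3 * (-3) + 41 + d * (-15)- d^2
3) d^3 * (-3) + 41 + d * (-15)- d^2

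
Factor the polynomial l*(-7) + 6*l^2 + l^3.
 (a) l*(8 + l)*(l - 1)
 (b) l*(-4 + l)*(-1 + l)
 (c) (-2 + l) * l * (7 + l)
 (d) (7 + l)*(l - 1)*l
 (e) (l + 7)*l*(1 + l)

We need to factor l*(-7) + 6*l^2 + l^3.
The factored form is (7 + l)*(l - 1)*l.
d) (7 + l)*(l - 1)*l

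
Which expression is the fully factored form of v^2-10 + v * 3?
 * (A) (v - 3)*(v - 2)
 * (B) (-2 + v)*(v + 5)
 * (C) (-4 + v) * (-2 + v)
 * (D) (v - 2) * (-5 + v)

We need to factor v^2-10 + v * 3.
The factored form is (-2 + v)*(v + 5).
B) (-2 + v)*(v + 5)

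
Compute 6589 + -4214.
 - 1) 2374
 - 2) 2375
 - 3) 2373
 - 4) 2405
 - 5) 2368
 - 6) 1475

6589 + -4214 = 2375
2) 2375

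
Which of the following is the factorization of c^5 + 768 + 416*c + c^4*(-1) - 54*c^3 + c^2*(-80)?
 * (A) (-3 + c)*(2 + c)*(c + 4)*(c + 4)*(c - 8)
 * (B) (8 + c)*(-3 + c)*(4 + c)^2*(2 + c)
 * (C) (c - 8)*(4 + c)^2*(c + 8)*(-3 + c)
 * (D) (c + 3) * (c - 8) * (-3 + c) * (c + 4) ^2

We need to factor c^5 + 768 + 416*c + c^4*(-1) - 54*c^3 + c^2*(-80).
The factored form is (-3 + c)*(2 + c)*(c + 4)*(c + 4)*(c - 8).
A) (-3 + c)*(2 + c)*(c + 4)*(c + 4)*(c - 8)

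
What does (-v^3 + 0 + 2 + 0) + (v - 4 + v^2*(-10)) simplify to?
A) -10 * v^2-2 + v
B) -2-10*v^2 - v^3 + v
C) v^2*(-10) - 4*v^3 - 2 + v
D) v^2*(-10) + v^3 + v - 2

Adding the polynomials and combining like terms:
(-v^3 + 0 + 2 + 0) + (v - 4 + v^2*(-10))
= -2-10*v^2 - v^3 + v
B) -2-10*v^2 - v^3 + v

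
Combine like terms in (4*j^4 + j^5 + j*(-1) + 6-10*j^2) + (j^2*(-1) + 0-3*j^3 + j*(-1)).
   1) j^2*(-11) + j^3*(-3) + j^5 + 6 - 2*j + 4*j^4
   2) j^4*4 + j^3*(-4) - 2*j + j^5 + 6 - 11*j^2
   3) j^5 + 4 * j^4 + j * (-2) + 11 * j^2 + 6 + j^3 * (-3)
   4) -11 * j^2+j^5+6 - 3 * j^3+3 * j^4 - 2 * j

Adding the polynomials and combining like terms:
(4*j^4 + j^5 + j*(-1) + 6 - 10*j^2) + (j^2*(-1) + 0 - 3*j^3 + j*(-1))
= j^2*(-11) + j^3*(-3) + j^5 + 6 - 2*j + 4*j^4
1) j^2*(-11) + j^3*(-3) + j^5 + 6 - 2*j + 4*j^4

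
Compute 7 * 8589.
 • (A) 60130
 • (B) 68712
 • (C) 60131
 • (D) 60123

7 * 8589 = 60123
D) 60123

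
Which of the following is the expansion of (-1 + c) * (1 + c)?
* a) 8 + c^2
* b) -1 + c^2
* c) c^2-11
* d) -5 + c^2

Expanding (-1 + c) * (1 + c):
= -1 + c^2
b) -1 + c^2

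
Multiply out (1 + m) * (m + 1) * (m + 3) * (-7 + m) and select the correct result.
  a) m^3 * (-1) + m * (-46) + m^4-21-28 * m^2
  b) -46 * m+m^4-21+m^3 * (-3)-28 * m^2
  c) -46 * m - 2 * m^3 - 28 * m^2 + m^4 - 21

Expanding (1 + m) * (m + 1) * (m + 3) * (-7 + m):
= -46 * m - 2 * m^3 - 28 * m^2 + m^4 - 21
c) -46 * m - 2 * m^3 - 28 * m^2 + m^4 - 21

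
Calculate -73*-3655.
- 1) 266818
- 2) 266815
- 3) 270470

-73 * -3655 = 266815
2) 266815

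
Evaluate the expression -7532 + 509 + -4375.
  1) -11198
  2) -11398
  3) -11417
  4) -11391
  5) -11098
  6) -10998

First: -7532 + 509 = -7023
Then: -7023 + -4375 = -11398
2) -11398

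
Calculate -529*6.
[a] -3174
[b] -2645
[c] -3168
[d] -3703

-529 * 6 = -3174
a) -3174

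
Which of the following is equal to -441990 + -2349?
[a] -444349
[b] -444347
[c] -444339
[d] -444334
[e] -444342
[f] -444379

-441990 + -2349 = -444339
c) -444339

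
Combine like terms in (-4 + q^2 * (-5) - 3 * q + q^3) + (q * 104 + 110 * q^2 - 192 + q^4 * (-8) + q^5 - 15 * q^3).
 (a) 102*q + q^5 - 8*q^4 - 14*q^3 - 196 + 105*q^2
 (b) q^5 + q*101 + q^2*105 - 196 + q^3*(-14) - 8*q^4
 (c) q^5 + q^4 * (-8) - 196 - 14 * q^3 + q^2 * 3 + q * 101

Adding the polynomials and combining like terms:
(-4 + q^2*(-5) - 3*q + q^3) + (q*104 + 110*q^2 - 192 + q^4*(-8) + q^5 - 15*q^3)
= q^5 + q*101 + q^2*105 - 196 + q^3*(-14) - 8*q^4
b) q^5 + q*101 + q^2*105 - 196 + q^3*(-14) - 8*q^4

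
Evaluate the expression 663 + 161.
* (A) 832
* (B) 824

663 + 161 = 824
B) 824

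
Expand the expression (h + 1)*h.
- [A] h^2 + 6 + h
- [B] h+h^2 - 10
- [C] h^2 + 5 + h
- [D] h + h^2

Expanding (h + 1)*h:
= h + h^2
D) h + h^2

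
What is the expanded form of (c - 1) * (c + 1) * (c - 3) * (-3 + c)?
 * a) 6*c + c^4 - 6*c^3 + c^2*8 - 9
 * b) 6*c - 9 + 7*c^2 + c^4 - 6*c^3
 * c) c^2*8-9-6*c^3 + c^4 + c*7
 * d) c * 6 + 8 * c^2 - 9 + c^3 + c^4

Expanding (c - 1) * (c + 1) * (c - 3) * (-3 + c):
= 6*c + c^4 - 6*c^3 + c^2*8 - 9
a) 6*c + c^4 - 6*c^3 + c^2*8 - 9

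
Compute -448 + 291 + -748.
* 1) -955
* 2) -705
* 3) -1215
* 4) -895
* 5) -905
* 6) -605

First: -448 + 291 = -157
Then: -157 + -748 = -905
5) -905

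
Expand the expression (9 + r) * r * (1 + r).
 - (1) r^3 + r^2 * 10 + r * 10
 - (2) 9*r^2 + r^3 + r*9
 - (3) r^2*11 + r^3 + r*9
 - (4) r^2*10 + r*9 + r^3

Expanding (9 + r) * r * (1 + r):
= r^2*10 + r*9 + r^3
4) r^2*10 + r*9 + r^3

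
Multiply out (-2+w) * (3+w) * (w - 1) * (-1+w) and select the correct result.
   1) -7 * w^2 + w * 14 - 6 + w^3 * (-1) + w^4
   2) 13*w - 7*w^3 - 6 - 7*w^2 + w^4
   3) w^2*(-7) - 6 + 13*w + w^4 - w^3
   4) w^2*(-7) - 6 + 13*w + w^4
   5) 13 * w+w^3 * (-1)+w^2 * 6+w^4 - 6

Expanding (-2+w) * (3+w) * (w - 1) * (-1+w):
= w^2*(-7) - 6 + 13*w + w^4 - w^3
3) w^2*(-7) - 6 + 13*w + w^4 - w^3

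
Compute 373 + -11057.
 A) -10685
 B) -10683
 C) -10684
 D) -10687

373 + -11057 = -10684
C) -10684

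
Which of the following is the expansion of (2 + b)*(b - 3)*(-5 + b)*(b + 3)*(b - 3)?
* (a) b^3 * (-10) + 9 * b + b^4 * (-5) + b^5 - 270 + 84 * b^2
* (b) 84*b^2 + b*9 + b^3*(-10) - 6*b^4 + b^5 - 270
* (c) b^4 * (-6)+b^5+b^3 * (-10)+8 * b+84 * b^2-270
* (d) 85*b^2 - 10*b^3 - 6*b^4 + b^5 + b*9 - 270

Expanding (2 + b)*(b - 3)*(-5 + b)*(b + 3)*(b - 3):
= 84*b^2 + b*9 + b^3*(-10) - 6*b^4 + b^5 - 270
b) 84*b^2 + b*9 + b^3*(-10) - 6*b^4 + b^5 - 270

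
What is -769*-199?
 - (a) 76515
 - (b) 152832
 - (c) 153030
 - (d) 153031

-769 * -199 = 153031
d) 153031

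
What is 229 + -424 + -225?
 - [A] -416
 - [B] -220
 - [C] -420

First: 229 + -424 = -195
Then: -195 + -225 = -420
C) -420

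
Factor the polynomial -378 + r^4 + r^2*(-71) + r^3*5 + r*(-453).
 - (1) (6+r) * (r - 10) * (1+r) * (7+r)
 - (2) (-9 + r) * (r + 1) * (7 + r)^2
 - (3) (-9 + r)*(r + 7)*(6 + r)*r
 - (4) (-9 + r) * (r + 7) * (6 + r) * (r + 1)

We need to factor -378 + r^4 + r^2*(-71) + r^3*5 + r*(-453).
The factored form is (-9 + r) * (r + 7) * (6 + r) * (r + 1).
4) (-9 + r) * (r + 7) * (6 + r) * (r + 1)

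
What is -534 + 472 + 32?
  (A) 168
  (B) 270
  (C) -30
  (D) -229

First: -534 + 472 = -62
Then: -62 + 32 = -30
C) -30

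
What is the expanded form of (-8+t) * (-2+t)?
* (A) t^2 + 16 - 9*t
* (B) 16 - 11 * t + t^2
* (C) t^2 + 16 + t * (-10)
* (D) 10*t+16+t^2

Expanding (-8+t) * (-2+t):
= t^2 + 16 + t * (-10)
C) t^2 + 16 + t * (-10)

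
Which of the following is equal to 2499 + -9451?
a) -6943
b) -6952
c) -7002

2499 + -9451 = -6952
b) -6952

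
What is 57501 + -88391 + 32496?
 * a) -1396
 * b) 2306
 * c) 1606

First: 57501 + -88391 = -30890
Then: -30890 + 32496 = 1606
c) 1606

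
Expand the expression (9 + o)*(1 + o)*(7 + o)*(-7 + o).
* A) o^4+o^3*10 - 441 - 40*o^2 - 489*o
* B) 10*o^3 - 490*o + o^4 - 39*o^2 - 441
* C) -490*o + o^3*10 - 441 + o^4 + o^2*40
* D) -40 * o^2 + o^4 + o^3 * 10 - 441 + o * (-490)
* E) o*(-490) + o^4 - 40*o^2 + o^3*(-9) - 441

Expanding (9 + o)*(1 + o)*(7 + o)*(-7 + o):
= -40 * o^2 + o^4 + o^3 * 10 - 441 + o * (-490)
D) -40 * o^2 + o^4 + o^3 * 10 - 441 + o * (-490)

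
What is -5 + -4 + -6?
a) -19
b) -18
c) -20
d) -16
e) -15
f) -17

First: -5 + -4 = -9
Then: -9 + -6 = -15
e) -15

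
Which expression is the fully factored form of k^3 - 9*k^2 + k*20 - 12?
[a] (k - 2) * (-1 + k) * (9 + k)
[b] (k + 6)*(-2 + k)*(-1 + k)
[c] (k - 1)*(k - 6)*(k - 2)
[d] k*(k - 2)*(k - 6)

We need to factor k^3 - 9*k^2 + k*20 - 12.
The factored form is (k - 1)*(k - 6)*(k - 2).
c) (k - 1)*(k - 6)*(k - 2)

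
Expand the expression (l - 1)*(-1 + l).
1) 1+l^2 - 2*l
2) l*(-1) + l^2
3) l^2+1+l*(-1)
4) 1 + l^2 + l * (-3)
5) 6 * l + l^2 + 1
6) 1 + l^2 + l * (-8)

Expanding (l - 1)*(-1 + l):
= 1+l^2 - 2*l
1) 1+l^2 - 2*l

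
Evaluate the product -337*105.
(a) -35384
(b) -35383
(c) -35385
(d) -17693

-337 * 105 = -35385
c) -35385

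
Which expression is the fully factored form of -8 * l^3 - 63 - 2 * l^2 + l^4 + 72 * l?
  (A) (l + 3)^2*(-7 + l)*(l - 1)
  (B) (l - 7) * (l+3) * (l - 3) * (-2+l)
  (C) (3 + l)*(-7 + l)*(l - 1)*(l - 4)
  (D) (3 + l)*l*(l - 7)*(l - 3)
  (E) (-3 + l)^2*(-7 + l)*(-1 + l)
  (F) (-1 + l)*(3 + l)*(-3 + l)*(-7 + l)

We need to factor -8 * l^3 - 63 - 2 * l^2 + l^4 + 72 * l.
The factored form is (-1 + l)*(3 + l)*(-3 + l)*(-7 + l).
F) (-1 + l)*(3 + l)*(-3 + l)*(-7 + l)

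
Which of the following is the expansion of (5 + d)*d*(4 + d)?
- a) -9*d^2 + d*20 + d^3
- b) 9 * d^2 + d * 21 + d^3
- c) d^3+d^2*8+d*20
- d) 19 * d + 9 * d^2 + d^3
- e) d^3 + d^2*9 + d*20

Expanding (5 + d)*d*(4 + d):
= d^3 + d^2*9 + d*20
e) d^3 + d^2*9 + d*20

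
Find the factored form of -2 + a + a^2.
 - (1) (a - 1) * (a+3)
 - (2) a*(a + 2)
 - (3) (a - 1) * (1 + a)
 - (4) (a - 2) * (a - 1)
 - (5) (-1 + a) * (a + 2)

We need to factor -2 + a + a^2.
The factored form is (-1 + a) * (a + 2).
5) (-1 + a) * (a + 2)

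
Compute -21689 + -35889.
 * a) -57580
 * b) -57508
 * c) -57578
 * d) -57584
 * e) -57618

-21689 + -35889 = -57578
c) -57578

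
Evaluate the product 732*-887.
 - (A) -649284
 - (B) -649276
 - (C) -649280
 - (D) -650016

732 * -887 = -649284
A) -649284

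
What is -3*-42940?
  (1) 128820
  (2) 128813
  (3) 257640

-3 * -42940 = 128820
1) 128820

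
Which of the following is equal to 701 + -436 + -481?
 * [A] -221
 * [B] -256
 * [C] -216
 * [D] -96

First: 701 + -436 = 265
Then: 265 + -481 = -216
C) -216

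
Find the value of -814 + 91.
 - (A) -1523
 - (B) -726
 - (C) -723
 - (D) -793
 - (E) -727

-814 + 91 = -723
C) -723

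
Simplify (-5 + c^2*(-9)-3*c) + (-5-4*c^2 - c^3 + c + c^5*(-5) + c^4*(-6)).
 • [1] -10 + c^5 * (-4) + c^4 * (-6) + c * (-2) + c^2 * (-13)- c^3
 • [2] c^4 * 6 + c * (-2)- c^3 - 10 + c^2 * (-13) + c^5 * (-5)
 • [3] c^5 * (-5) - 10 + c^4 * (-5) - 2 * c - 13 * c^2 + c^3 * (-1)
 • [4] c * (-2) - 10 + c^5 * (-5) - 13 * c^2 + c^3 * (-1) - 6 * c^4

Adding the polynomials and combining like terms:
(-5 + c^2*(-9) - 3*c) + (-5 - 4*c^2 - c^3 + c + c^5*(-5) + c^4*(-6))
= c * (-2) - 10 + c^5 * (-5) - 13 * c^2 + c^3 * (-1) - 6 * c^4
4) c * (-2) - 10 + c^5 * (-5) - 13 * c^2 + c^3 * (-1) - 6 * c^4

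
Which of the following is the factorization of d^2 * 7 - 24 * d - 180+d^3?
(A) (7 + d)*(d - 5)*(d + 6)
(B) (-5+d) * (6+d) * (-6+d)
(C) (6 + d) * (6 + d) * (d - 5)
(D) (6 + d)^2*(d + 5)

We need to factor d^2 * 7 - 24 * d - 180+d^3.
The factored form is (6 + d) * (6 + d) * (d - 5).
C) (6 + d) * (6 + d) * (d - 5)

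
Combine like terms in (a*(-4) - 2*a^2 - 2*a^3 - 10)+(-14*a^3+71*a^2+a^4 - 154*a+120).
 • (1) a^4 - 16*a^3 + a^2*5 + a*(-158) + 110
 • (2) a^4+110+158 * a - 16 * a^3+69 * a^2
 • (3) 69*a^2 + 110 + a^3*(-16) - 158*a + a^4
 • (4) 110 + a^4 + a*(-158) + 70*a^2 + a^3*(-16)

Adding the polynomials and combining like terms:
(a*(-4) - 2*a^2 - 2*a^3 - 10) + (-14*a^3 + 71*a^2 + a^4 - 154*a + 120)
= 69*a^2 + 110 + a^3*(-16) - 158*a + a^4
3) 69*a^2 + 110 + a^3*(-16) - 158*a + a^4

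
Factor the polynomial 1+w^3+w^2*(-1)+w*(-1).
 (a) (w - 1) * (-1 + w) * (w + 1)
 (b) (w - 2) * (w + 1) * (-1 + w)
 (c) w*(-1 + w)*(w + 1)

We need to factor 1+w^3+w^2*(-1)+w*(-1).
The factored form is (w - 1) * (-1 + w) * (w + 1).
a) (w - 1) * (-1 + w) * (w + 1)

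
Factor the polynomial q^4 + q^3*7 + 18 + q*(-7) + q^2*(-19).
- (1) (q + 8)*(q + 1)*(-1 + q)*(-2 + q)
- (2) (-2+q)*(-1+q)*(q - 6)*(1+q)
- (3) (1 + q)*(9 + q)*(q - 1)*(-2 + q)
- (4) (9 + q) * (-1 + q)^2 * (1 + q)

We need to factor q^4 + q^3*7 + 18 + q*(-7) + q^2*(-19).
The factored form is (1 + q)*(9 + q)*(q - 1)*(-2 + q).
3) (1 + q)*(9 + q)*(q - 1)*(-2 + q)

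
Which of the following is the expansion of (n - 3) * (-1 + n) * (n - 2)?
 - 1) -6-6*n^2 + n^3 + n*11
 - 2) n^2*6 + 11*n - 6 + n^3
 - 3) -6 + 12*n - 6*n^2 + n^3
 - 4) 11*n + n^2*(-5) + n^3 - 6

Expanding (n - 3) * (-1 + n) * (n - 2):
= -6-6*n^2 + n^3 + n*11
1) -6-6*n^2 + n^3 + n*11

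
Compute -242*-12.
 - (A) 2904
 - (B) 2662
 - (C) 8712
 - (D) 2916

-242 * -12 = 2904
A) 2904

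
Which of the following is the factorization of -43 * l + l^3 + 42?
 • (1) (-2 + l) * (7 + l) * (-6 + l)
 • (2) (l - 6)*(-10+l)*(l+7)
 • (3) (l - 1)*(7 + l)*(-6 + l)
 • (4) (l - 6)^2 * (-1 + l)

We need to factor -43 * l + l^3 + 42.
The factored form is (l - 1)*(7 + l)*(-6 + l).
3) (l - 1)*(7 + l)*(-6 + l)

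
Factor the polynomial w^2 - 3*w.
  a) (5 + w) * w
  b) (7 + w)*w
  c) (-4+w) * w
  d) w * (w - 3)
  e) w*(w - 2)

We need to factor w^2 - 3*w.
The factored form is w * (w - 3).
d) w * (w - 3)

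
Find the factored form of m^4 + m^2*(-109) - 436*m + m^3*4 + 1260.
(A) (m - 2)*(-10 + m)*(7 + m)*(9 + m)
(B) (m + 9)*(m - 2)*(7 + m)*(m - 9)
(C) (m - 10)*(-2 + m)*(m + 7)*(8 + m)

We need to factor m^4 + m^2*(-109) - 436*m + m^3*4 + 1260.
The factored form is (m - 2)*(-10 + m)*(7 + m)*(9 + m).
A) (m - 2)*(-10 + m)*(7 + m)*(9 + m)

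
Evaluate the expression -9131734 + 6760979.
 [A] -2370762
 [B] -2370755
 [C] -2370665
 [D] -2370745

-9131734 + 6760979 = -2370755
B) -2370755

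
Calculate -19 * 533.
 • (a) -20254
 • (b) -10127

-19 * 533 = -10127
b) -10127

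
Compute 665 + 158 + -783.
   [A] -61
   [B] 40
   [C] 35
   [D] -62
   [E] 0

First: 665 + 158 = 823
Then: 823 + -783 = 40
B) 40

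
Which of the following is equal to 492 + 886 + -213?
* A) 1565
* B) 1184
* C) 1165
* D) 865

First: 492 + 886 = 1378
Then: 1378 + -213 = 1165
C) 1165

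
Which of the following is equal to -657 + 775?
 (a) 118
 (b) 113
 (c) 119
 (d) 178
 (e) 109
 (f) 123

-657 + 775 = 118
a) 118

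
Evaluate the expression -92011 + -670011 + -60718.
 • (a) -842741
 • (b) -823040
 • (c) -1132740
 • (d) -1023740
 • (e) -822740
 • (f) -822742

First: -92011 + -670011 = -762022
Then: -762022 + -60718 = -822740
e) -822740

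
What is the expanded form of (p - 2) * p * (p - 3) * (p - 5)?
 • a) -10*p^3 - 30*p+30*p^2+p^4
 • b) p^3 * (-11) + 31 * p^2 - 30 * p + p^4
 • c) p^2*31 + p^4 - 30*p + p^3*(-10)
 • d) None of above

Expanding (p - 2) * p * (p - 3) * (p - 5):
= p^2*31 + p^4 - 30*p + p^3*(-10)
c) p^2*31 + p^4 - 30*p + p^3*(-10)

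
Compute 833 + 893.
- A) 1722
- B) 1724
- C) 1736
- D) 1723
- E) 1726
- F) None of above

833 + 893 = 1726
E) 1726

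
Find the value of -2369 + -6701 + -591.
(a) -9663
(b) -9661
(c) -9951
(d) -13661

First: -2369 + -6701 = -9070
Then: -9070 + -591 = -9661
b) -9661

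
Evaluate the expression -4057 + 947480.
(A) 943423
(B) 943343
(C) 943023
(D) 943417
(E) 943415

-4057 + 947480 = 943423
A) 943423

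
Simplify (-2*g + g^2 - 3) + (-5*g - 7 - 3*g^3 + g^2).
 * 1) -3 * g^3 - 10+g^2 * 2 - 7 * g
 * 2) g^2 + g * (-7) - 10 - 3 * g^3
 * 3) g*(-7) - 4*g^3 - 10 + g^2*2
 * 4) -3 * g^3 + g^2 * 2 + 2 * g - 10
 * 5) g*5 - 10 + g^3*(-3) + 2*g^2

Adding the polynomials and combining like terms:
(-2*g + g^2 - 3) + (-5*g - 7 - 3*g^3 + g^2)
= -3 * g^3 - 10+g^2 * 2 - 7 * g
1) -3 * g^3 - 10+g^2 * 2 - 7 * g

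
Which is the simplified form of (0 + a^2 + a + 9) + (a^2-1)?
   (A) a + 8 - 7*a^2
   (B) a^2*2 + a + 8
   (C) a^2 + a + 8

Adding the polynomials and combining like terms:
(0 + a^2 + a + 9) + (a^2 - 1)
= a^2*2 + a + 8
B) a^2*2 + a + 8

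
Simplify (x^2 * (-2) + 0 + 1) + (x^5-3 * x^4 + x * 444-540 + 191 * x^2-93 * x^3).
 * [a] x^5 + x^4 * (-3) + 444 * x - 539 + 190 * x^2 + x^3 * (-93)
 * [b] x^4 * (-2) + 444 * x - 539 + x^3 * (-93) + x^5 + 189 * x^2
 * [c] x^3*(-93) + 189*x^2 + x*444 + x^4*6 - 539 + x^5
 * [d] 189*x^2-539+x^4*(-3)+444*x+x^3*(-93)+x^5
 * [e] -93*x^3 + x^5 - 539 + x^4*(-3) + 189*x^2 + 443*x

Adding the polynomials and combining like terms:
(x^2*(-2) + 0 + 1) + (x^5 - 3*x^4 + x*444 - 540 + 191*x^2 - 93*x^3)
= 189*x^2-539+x^4*(-3)+444*x+x^3*(-93)+x^5
d) 189*x^2-539+x^4*(-3)+444*x+x^3*(-93)+x^5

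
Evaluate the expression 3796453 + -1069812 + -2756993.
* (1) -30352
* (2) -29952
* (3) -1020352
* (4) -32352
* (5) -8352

First: 3796453 + -1069812 = 2726641
Then: 2726641 + -2756993 = -30352
1) -30352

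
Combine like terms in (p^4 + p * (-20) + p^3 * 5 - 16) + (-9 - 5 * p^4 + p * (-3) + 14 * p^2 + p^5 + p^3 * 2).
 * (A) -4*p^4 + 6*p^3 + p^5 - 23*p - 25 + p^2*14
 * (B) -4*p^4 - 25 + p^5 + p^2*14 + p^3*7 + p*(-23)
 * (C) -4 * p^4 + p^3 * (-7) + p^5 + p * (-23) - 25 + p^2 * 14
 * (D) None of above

Adding the polynomials and combining like terms:
(p^4 + p*(-20) + p^3*5 - 16) + (-9 - 5*p^4 + p*(-3) + 14*p^2 + p^5 + p^3*2)
= -4*p^4 - 25 + p^5 + p^2*14 + p^3*7 + p*(-23)
B) -4*p^4 - 25 + p^5 + p^2*14 + p^3*7 + p*(-23)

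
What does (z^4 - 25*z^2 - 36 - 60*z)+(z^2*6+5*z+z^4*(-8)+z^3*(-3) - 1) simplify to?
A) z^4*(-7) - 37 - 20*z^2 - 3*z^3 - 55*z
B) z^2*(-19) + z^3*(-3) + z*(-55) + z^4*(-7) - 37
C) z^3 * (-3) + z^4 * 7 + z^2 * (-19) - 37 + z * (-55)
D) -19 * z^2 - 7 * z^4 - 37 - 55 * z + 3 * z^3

Adding the polynomials and combining like terms:
(z^4 - 25*z^2 - 36 - 60*z) + (z^2*6 + 5*z + z^4*(-8) + z^3*(-3) - 1)
= z^2*(-19) + z^3*(-3) + z*(-55) + z^4*(-7) - 37
B) z^2*(-19) + z^3*(-3) + z*(-55) + z^4*(-7) - 37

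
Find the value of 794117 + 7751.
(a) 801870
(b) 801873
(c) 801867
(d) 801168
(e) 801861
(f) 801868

794117 + 7751 = 801868
f) 801868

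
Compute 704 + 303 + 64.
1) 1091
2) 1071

First: 704 + 303 = 1007
Then: 1007 + 64 = 1071
2) 1071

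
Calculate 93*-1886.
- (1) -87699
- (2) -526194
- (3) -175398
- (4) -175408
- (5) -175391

93 * -1886 = -175398
3) -175398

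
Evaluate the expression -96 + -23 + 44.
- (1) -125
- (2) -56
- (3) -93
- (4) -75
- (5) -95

First: -96 + -23 = -119
Then: -119 + 44 = -75
4) -75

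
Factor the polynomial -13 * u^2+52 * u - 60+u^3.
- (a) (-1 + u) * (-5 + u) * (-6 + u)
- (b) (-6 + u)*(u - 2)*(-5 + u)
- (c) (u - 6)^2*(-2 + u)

We need to factor -13 * u^2+52 * u - 60+u^3.
The factored form is (-6 + u)*(u - 2)*(-5 + u).
b) (-6 + u)*(u - 2)*(-5 + u)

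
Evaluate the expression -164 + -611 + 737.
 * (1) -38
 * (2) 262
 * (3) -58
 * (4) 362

First: -164 + -611 = -775
Then: -775 + 737 = -38
1) -38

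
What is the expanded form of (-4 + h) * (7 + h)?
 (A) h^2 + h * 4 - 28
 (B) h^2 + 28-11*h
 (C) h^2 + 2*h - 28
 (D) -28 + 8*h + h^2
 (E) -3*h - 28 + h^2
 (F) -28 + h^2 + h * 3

Expanding (-4 + h) * (7 + h):
= -28 + h^2 + h * 3
F) -28 + h^2 + h * 3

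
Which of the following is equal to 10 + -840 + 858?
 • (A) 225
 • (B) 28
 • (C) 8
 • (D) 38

First: 10 + -840 = -830
Then: -830 + 858 = 28
B) 28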